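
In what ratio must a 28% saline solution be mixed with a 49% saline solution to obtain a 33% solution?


Let x parts of 28% mix with y parts of 49%.
28x + 49y = 33(x + y)
28x + 49y = 33x + 33y
x(28 - 33) = y(33 - 49)
x/y = (49 - 33)/(33 - 28) = 16/5
Simplify: 16:5
= 16:5

16:5


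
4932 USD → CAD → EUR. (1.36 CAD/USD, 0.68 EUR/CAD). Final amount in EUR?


Step 1: 4932 USD × 1.36 = 6707.52 CAD
Step 2: 6707.52 CAD × 0.68 = 4561.11 EUR
Implied rate USD→EUR = 1.36 × 0.68 = 0.9248
= 4561.11 EUR

4561.11 EUR


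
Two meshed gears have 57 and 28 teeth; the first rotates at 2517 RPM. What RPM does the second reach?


Gear ratio = 57:28 = 57:28
RPM_B = RPM_A × (teeth_A / teeth_B)
= 2517 × (57/28)
= 5123.9 RPM

5123.9 RPM


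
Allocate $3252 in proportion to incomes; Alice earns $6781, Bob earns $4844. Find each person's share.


Total income = 6781 + 4844 = $11625
Alice: $3252 × 6781/11625 = $1896.93
Bob: $3252 × 4844/11625 = $1355.07
= Alice: $1896.93, Bob: $1355.07

Alice: $1896.93, Bob: $1355.07


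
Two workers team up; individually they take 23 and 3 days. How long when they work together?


Rate of A = 1/23 per day
Rate of B = 1/3 per day
Combined rate = 1/23 + 1/3 = 26/69 ≈ 0.3768 per day
Days = 1 / combined rate = 69/26
≈ 2.65 days

2.65 days


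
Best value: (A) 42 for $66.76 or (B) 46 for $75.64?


Deal A: $66.76/42 = $1.5895/unit
Deal B: $75.64/46 = $1.6443/unit
A is cheaper per unit
= Deal A

Deal A


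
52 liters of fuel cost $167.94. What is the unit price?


Unit rate = total / quantity
= 167.94 / 52
= $3.23 per unit

$3.23 per unit


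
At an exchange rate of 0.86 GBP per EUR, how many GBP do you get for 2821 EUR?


Amount × rate = 2821 × 0.86
= 2426.06 GBP

2426.06 GBP


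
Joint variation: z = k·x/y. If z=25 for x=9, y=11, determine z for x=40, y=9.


z = k·x/y
Solve for k using the known point: k = z·y/x = 25×11/9 = 275/9 ≈ 30.5556
Now evaluate at x=40, y=9:
z = k × 40 / 9 = (275 × 40) / (9 × 9) = 11000/81
≈ 135.8025

135.8025


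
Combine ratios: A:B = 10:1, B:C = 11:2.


Match B: multiply A:B by 11 → 110:11
Multiply B:C by 1 → 11:2
Combined: 110:11:2
GCD = 1
= 110:11:2

110:11:2


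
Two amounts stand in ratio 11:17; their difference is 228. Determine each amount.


Let A = 11k, B = 17k.
17k - 11k = 228
6k = 228 → k = 228/6 = 38
A = 11×38 = 418, B = 17×38 = 646
= A = 418, B = 646

A = 418, B = 646


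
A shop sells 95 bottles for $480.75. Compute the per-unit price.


Unit rate = total / quantity
= 480.75 / 95
= $5.06 per unit

$5.06 per unit


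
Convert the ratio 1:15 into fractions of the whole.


Total parts = 1 + 15 = 16
First part: 1/16 = 1/16
Second part: 15/16 = 15/16
= 1/16 and 15/16

1/16 and 15/16


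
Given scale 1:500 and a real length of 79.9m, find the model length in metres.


Model size = real / scale
= 79.9 / 500
= 0.1598 m

0.1598 m


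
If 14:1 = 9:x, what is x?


Cross multiply: 14 × x = 1 × 9
14x = 9
x = 9 / 14
= 0.64

0.64


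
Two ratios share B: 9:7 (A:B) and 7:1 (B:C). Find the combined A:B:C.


Match B: multiply A:B by 7 → 63:49
Multiply B:C by 7 → 49:7
Combined: 63:49:7
GCD = 7
= 9:7:1

9:7:1


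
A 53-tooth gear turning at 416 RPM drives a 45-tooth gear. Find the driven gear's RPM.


Gear ratio = 53:45 = 53:45
RPM_B = RPM_A × (teeth_A / teeth_B)
= 416 × (53/45)
= 490.0 RPM

490.0 RPM


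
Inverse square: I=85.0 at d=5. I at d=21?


I₁d₁² = I₂d₂²
I₂ = I₁ × (d₁/d₂)²
= 85.0 × (5/21)²
= 85.0 × 25/441
= 2125/441
≈ 4.8186

4.8186


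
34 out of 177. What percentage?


Percentage = (part / whole) × 100
= (34 / 177) × 100
≈ 19.21%

19.21%


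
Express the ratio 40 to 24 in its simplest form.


GCD(40, 24) = 8
40/8 : 24/8
= 5:3

5:3


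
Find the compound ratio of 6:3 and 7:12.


Compound ratio = (6×7) : (3×12)
= 42:36
GCD = 6
= 7:6

7:6


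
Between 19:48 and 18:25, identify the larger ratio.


19/48 = 0.3958
18/25 = 0.7200
0.3958 < 0.7200, so 19:48 is less
= 18:25

18:25


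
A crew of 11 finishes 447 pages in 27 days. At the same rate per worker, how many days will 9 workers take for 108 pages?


Days ∝ work / workers, so d₂ = d₁ × (m₁/m₂) × (w₂/w₁)
Workers factor (inverse): 11/9 ≈ 1.2222
Work factor (direct): 108/447 ≈ 0.2416
d₂ = 27 × 11/9 × 108/447 = (27 × 11 × 108) / (9 × 447) = 32076/4023
≈ 7.97 days

7.97 days


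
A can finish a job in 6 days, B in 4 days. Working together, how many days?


Rate of A = 1/6 per day
Rate of B = 1/4 per day
Combined rate = 1/6 + 1/4 = 10/24 ≈ 0.4167 per day
Days = 1 / combined rate = 24/10
= 2.40 days

2.40 days


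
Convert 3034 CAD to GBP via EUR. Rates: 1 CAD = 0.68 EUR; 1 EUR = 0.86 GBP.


Step 1: 3034 CAD × 0.68 = 2063.12 EUR
Step 2: 2063.12 EUR × 0.86 = 1774.28 GBP
Implied rate CAD→GBP = 0.68 × 0.86 = 0.5848
= 1774.28 GBP

1774.28 GBP


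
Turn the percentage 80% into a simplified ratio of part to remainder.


80% means 80 parts out of 100; remainder = 20
Part : remainder = 80:20
GCD = 20
= 4:1

4:1


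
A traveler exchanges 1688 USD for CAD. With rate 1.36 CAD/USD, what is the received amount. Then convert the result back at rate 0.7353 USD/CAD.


Amount × rate = 1688 × 1.36 = 2295.68 CAD
Round-trip: 2295.68 × 0.7353 = 1688.01 USD
= 2295.68 CAD, then 1688.01 USD

2295.68 CAD, then 1688.01 USD


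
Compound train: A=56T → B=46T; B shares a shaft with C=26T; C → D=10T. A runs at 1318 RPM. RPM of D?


Stage 1: RPM_B = RPM_A × t_A/t_B = 1318 × 56/46 = 73808/46 ≈ 1604.52
B and C share a shaft → RPM_C = RPM_B
Stage 2: RPM_D = RPM_C × t_C/t_D = RPM_A × (t_A×t_C)/(t_B×t_D)
Overall ratio = (56×26)/(46×10) = 1456/460
RPM_D = 1318 × 1456/460 = 1919008/460
≈ 4171.76 RPM

4171.76 RPM


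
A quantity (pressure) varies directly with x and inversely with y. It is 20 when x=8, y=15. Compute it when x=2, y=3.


z = k·x/y
Solve for k using the known point: k = z·y/x = 20×15/8 = 300/8 = 37.5000
Now evaluate at x=2, y=3:
z = k × 2 / 3 = (300 × 2) / (8 × 3) = 600/24
= 25.0000

25.0000


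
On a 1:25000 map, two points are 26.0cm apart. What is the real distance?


Real distance = map distance × scale
= 26.0cm × 25000
= 650000 cm = 6500.0 m
= 6.500 km

6.500 km


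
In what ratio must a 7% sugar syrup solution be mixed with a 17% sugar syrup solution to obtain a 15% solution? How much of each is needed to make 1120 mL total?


Let x parts of 7% mix with y parts of 17%.
7x + 17y = 15(x + y)
7x + 17y = 15x + 15y
x(7 - 15) = y(15 - 17)
x/y = (17 - 15)/(15 - 7) = 2/8
Simplify: 1:4
Total parts = 5; one part = 1120/5 = 224.00 mL
7% solution: 1×224.00 = 224.00 mL
17% solution: 4×224.00 = 896.00 mL
= ratio 1:4; 224.00 mL and 896.00 mL

ratio 1:4; 224.00 mL and 896.00 mL


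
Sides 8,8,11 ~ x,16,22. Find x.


Scale factor = 16/8 = 2
Missing side = 8 × 2
= 16.0

16.0


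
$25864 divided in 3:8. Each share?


Total parts = 3 + 8 = 11
Part 1: 25864 × 3/11 = 7053.82
Part 2: 25864 × 8/11 = 18810.18
= Part 1: $7053.82, Part 2: $18810.18

Part 1: $7053.82, Part 2: $18810.18


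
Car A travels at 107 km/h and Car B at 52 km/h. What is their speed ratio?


Ratio = 107:52
GCD = 1
Simplified = 107:52
Time ratio (same distance) = 52:107
Speed ratio = 107:52

107:52


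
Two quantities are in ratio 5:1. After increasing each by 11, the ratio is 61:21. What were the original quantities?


Let A = 5k, B = 1k.
(5k + 11) / (1k + 11) = 61/21
Cross-multiply: 21(5k + 11) = 61(1k + 11)
105k + 231 = 61k + 671
105k - 61k = 671 - 231
44k = 440
k = 440/44 = 10
A = 5×10 = 50, B = 1×10 = 10
= A = 50, B = 10

A = 50, B = 10


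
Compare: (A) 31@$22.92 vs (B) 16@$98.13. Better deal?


Deal A: $22.92/31 = $0.7394/unit
Deal B: $98.13/16 = $6.1331/unit
A is cheaper per unit
= Deal A

Deal A


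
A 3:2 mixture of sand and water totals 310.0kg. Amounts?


Total parts = 3 + 2 = 5
sand: 310.0 × 3/5 = 186.0kg
water: 310.0 × 2/5 = 124.0kg
= 186.0kg and 124.0kg

186.0kg and 124.0kg


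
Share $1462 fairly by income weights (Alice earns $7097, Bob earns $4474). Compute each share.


Total income = 7097 + 4474 = $11571
Alice: $1462 × 7097/11571 = $896.71
Bob: $1462 × 4474/11571 = $565.29
= Alice: $896.71, Bob: $565.29

Alice: $896.71, Bob: $565.29


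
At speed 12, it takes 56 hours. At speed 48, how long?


Inverse proportion: x × y = constant
k = 12 × 56 = 672
y₂ = k / 48 = 672 / 48
= 14.00

14.00


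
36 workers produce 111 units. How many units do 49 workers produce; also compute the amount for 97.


Direct proportion: y/x = constant
k = 111/36 ≈ 3.0833
y at x=49: k × 49 = 111 × 49 / 36 = 5439/36 ≈ 151.08
y at x=97: k × 97 = 111 × 97 / 36 = 10767/36 ≈ 299.08
= 151.08 and 299.08

151.08 and 299.08


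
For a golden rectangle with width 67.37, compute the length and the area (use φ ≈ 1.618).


φ = (1 + √5) / 2 ≈ 1.618
Length = width × φ = 67.37 × 1.618 = 109.00466
≈ 109.00
Area = width × length = 67.37 × 109.00466 = 7343.6439442 ≈ 7343.64
= Length: 109.00, Area: 7343.64

Length: 109.00, Area: 7343.64


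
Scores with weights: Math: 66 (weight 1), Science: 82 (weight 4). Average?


Numerator = 66×1 + 82×4
= 66 + 328
= 394
Total weight = 5
Weighted avg = 394/5
= 78.80

78.80


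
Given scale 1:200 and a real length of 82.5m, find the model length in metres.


Model size = real / scale
= 82.5 / 200
= 0.4125 m

0.4125 m


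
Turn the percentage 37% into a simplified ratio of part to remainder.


37% means 37 parts out of 100; remainder = 63
Part : remainder = 37:63
GCD = 1
= 37:63

37:63


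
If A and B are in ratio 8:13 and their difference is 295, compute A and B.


Let A = 8k, B = 13k.
13k - 8k = 295
5k = 295 → k = 295/5 = 59
A = 8×59 = 472, B = 13×59 = 767
= A = 472, B = 767

A = 472, B = 767


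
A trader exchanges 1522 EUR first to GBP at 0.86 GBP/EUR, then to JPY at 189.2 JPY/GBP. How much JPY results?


Step 1: 1522 EUR × 0.86 = 1308.92 GBP
Step 2: 1308.92 GBP × 189.2 = 247647.66 JPY
Implied rate EUR→JPY = 0.86 × 189.2 = 162.7120
= 247647.66 JPY

247647.66 JPY


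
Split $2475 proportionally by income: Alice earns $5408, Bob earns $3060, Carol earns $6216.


Total income = 5408 + 3060 + 6216 = $14684
Alice: $2475 × 5408/14684 = $911.52
Bob: $2475 × 3060/14684 = $515.77
Carol: $2475 × 6216/14684 = $1047.71
= Alice: $911.52, Bob: $515.77, Carol: $1047.71

Alice: $911.52, Bob: $515.77, Carol: $1047.71


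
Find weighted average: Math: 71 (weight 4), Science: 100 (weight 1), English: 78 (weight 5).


Numerator = 71×4 + 100×1 + 78×5
= 284 + 100 + 390
= 774
Total weight = 10
Weighted avg = 774/10
= 77.40

77.40


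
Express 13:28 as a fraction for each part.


Total parts = 13 + 28 = 41
First part: 13/41 = 13/41
Second part: 28/41 = 28/41
= 13/41 and 28/41

13/41 and 28/41


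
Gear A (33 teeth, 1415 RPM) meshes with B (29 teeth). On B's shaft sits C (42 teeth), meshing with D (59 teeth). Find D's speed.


Stage 1: RPM_B = RPM_A × t_A/t_B = 1415 × 33/29 = 46695/29 ≈ 1610.17
B and C share a shaft → RPM_C = RPM_B
Stage 2: RPM_D = RPM_C × t_C/t_D = RPM_A × (t_A×t_C)/(t_B×t_D)
Overall ratio = (33×42)/(29×59) = 1386/1711
RPM_D = 1415 × 1386/1711 = 1961190/1711
≈ 1146.22 RPM

1146.22 RPM


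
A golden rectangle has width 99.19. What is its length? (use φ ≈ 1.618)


φ = (1 + √5) / 2 ≈ 1.618
Length = width × φ = 99.19 × 1.618 = 160.48942
≈ 160.49

160.49


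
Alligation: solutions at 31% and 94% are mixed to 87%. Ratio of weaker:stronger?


Let x parts of 31% mix with y parts of 94%.
31x + 94y = 87(x + y)
31x + 94y = 87x + 87y
x(31 - 87) = y(87 - 94)
x/y = (94 - 87)/(87 - 31) = 7/56
Simplify: 1:8
= 1:8

1:8


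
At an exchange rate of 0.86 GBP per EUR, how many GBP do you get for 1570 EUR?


Amount × rate = 1570 × 0.86
= 1350.20 GBP

1350.20 GBP


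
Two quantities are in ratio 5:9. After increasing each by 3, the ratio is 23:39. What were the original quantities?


Let A = 5k, B = 9k.
(5k + 3) / (9k + 3) = 23/39
Cross-multiply: 39(5k + 3) = 23(9k + 3)
195k + 117 = 207k + 69
195k - 207k = 69 - 117
-12k = -48
k = -48/-12 = 4
A = 5×4 = 20, B = 9×4 = 36
= A = 20, B = 36

A = 20, B = 36


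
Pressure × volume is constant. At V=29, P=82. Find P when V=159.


Inverse proportion: x × y = constant
k = 29 × 82 = 2378
y₂ = k / 159 = 2378 / 159
= 14.96

14.96


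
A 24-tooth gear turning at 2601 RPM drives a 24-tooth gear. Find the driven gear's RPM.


Gear ratio = 24:24 = 1:1
RPM_B = RPM_A × (teeth_A / teeth_B)
= 2601 × (24/24)
= 2601.0 RPM

2601.0 RPM


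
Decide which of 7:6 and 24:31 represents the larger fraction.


7/6 = 1.1667
24/31 = 0.7742
1.1667 > 0.7742, so 7:6 is greater
= 7:6

7:6


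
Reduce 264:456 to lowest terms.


GCD(264, 456) = 24
264/24 : 456/24
= 11:19

11:19


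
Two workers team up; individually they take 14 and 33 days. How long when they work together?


Rate of A = 1/14 per day
Rate of B = 1/33 per day
Combined rate = 1/14 + 1/33 = 47/462 ≈ 0.1017 per day
Days = 1 / combined rate = 462/47
≈ 9.83 days

9.83 days


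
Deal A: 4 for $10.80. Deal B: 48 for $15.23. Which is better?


Deal A: $10.80/4 = $2.7000/unit
Deal B: $15.23/48 = $0.3173/unit
B is cheaper per unit
= Deal B

Deal B


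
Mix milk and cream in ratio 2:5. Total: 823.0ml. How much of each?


Total parts = 2 + 5 = 7
milk: 823.0 × 2/7 = 235.1ml
cream: 823.0 × 5/7 = 587.9ml
= 235.1ml and 587.9ml

235.1ml and 587.9ml


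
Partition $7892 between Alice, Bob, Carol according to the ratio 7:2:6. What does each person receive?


Total parts = 7 + 2 + 6 = 15
Alice: 7892 × 7/15 = 3682.93
Bob: 7892 × 2/15 = 1052.27
Carol: 7892 × 6/15 = 3156.80
= Alice: $3682.93, Bob: $1052.27, Carol: $3156.80

Alice: $3682.93, Bob: $1052.27, Carol: $3156.80


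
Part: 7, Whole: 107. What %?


Percentage = (part / whole) × 100
= (7 / 107) × 100
≈ 6.54%

6.54%


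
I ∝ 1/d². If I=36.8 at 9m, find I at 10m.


I₁d₁² = I₂d₂²
I₂ = I₁ × (d₁/d₂)²
= 36.8 × (9/10)²
= 36.8 × 81/100
= 2980.8/100
= 29.8080

29.8080


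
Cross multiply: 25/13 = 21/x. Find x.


Cross multiply: 25 × x = 13 × 21
25x = 273
x = 273 / 25
= 10.92

10.92


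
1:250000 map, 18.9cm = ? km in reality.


Real distance = map distance × scale
= 18.9cm × 250000
= 4725000 cm = 47250.0 m
= 47.250 km

47.250 km


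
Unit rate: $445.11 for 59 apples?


Unit rate = total / quantity
= 445.11 / 59
= $7.54 per unit

$7.54 per unit


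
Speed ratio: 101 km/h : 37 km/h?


Ratio = 101:37
GCD = 1
Simplified = 101:37
Time ratio (same distance) = 37:101
Speed ratio = 101:37

101:37


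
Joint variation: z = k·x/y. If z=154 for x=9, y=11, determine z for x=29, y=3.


z = k·x/y
Solve for k using the known point: k = z·y/x = 154×11/9 = 1694/9 ≈ 188.2222
Now evaluate at x=29, y=3:
z = k × 29 / 3 = (1694 × 29) / (9 × 3) = 49126/27
≈ 1819.4815

1819.4815


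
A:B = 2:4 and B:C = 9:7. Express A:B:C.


Match B: multiply A:B by 9 → 18:36
Multiply B:C by 4 → 36:28
Combined: 18:36:28
GCD = 2
= 9:18:14

9:18:14


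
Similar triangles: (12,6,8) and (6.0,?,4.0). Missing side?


Scale factor = 6.0/12 = 0.5
Missing side = 6 × 0.5
= 3.0

3.0


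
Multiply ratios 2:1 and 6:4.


Compound ratio = (2×6) : (1×4)
= 12:4
GCD = 4
= 3:1

3:1


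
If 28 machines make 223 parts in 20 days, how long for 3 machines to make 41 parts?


Days ∝ work / workers, so d₂ = d₁ × (m₁/m₂) × (w₂/w₁)
Workers factor (inverse): 28/3 ≈ 9.3333
Work factor (direct): 41/223 ≈ 0.1839
d₂ = 20 × 28/3 × 41/223 = (20 × 28 × 41) / (3 × 223) = 22960/669
≈ 34.32 days

34.32 days


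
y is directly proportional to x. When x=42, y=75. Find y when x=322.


Direct proportion: y/x = constant
k = 75/42 ≈ 1.7857
y₂ = k × 322 = 75 × 322 / 42 = 24150/42
= 575.00

575.00


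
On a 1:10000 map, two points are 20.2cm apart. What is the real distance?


Real distance = map distance × scale
= 20.2cm × 10000
= 202000 cm = 2020.0 m
= 2.020 km

2.020 km


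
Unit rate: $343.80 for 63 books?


Unit rate = total / quantity
= 343.80 / 63
= $5.46 per unit

$5.46 per unit


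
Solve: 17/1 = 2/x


Cross multiply: 17 × x = 1 × 2
17x = 2
x = 2 / 17
= 0.12

0.12


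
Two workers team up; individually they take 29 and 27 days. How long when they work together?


Rate of A = 1/29 per day
Rate of B = 1/27 per day
Combined rate = 1/29 + 1/27 = 56/783 ≈ 0.0715 per day
Days = 1 / combined rate = 783/56
≈ 13.98 days

13.98 days


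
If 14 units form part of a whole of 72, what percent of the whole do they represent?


Percentage = (part / whole) × 100
= (14 / 72) × 100
≈ 19.44%

19.44%


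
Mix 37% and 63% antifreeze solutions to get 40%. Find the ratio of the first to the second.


Let x parts of 37% mix with y parts of 63%.
37x + 63y = 40(x + y)
37x + 63y = 40x + 40y
x(37 - 40) = y(40 - 63)
x/y = (63 - 40)/(40 - 37) = 23/3
Simplify: 23:3
= 23:3

23:3


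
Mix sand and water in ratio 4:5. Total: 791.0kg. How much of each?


Total parts = 4 + 5 = 9
sand: 791.0 × 4/9 = 351.6kg
water: 791.0 × 5/9 = 439.4kg
= 351.6kg and 439.4kg

351.6kg and 439.4kg


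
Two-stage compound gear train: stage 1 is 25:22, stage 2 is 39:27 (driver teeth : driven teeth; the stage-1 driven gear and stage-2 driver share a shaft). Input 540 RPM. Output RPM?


Stage 1: RPM_B = RPM_A × t_A/t_B = 540 × 25/22 = 13500/22 ≈ 613.64
B and C share a shaft → RPM_C = RPM_B
Stage 2: RPM_D = RPM_C × t_C/t_D = RPM_A × (t_A×t_C)/(t_B×t_D)
Overall ratio = (25×39)/(22×27) = 975/594
RPM_D = 540 × 975/594 = 526500/594
≈ 886.36 RPM

886.36 RPM


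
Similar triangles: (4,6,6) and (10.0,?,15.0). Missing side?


Scale factor = 10.0/4 = 2.5
Missing side = 6 × 2.5
= 15.0

15.0


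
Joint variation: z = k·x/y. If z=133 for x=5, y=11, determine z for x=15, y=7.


z = k·x/y
Solve for k using the known point: k = z·y/x = 133×11/5 = 1463/5 = 292.6000
Now evaluate at x=15, y=7:
z = k × 15 / 7 = (1463 × 15) / (5 × 7) = 21945/35
= 627.0000

627.0000


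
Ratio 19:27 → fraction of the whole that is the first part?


Total parts = 19 + 27 = 46
First part: 19/46 = 19/46
= 19/46

19/46


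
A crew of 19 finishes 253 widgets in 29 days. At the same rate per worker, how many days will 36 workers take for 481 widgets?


Days ∝ work / workers, so d₂ = d₁ × (m₁/m₂) × (w₂/w₁)
Workers factor (inverse): 19/36 ≈ 0.5278
Work factor (direct): 481/253 ≈ 1.9012
d₂ = 29 × 19/36 × 481/253 = (29 × 19 × 481) / (36 × 253) = 265031/9108
≈ 29.10 days

29.10 days


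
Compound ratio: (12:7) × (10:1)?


Compound ratio = (12×10) : (7×1)
= 120:7
GCD = 1
= 120:7

120:7


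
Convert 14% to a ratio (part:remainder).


14% means 14 parts out of 100; remainder = 86
Part : remainder = 14:86
GCD = 2
= 7:43

7:43


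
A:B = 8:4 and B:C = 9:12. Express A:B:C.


Match B: multiply A:B by 9 → 72:36
Multiply B:C by 4 → 36:48
Combined: 72:36:48
GCD = 12
= 6:3:4

6:3:4


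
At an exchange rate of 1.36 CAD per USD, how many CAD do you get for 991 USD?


Amount × rate = 991 × 1.36
= 1347.76 CAD

1347.76 CAD


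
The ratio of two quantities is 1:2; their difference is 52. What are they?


Let A = 1k, B = 2k.
2k - 1k = 52
1k = 52 → k = 52/1 = 52
A = 1×52 = 52, B = 2×52 = 104
= A = 52, B = 104

A = 52, B = 104


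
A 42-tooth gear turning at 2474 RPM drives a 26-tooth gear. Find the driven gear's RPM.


Gear ratio = 42:26 = 21:13
RPM_B = RPM_A × (teeth_A / teeth_B)
= 2474 × (42/26)
= 3996.5 RPM

3996.5 RPM


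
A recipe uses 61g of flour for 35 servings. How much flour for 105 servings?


Direct proportion: y/x = constant
k = 61/35 ≈ 1.7429
y₂ = k × 105 = 61 × 105 / 35 = 6405/35
= 183.00

183.00


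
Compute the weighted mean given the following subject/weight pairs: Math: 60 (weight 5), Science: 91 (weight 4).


Numerator = 60×5 + 91×4
= 300 + 364
= 664
Total weight = 9
Weighted avg = 664/9
= 73.78

73.78


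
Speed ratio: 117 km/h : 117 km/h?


Ratio = 117:117
GCD = 117
Simplified = 1:1
Time ratio (same distance) = 1:1
Speed ratio = 1:1

1:1


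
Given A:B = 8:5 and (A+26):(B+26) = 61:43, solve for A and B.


Let A = 8k, B = 5k.
(8k + 26) / (5k + 26) = 61/43
Cross-multiply: 43(8k + 26) = 61(5k + 26)
344k + 1118 = 305k + 1586
344k - 305k = 1586 - 1118
39k = 468
k = 468/39 = 12
A = 8×12 = 96, B = 5×12 = 60
= A = 96, B = 60

A = 96, B = 60


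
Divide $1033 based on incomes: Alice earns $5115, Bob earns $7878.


Total income = 5115 + 7878 = $12993
Alice: $1033 × 5115/12993 = $406.66
Bob: $1033 × 7878/12993 = $626.34
= Alice: $406.66, Bob: $626.34

Alice: $406.66, Bob: $626.34


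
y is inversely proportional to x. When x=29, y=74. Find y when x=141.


Inverse proportion: x × y = constant
k = 29 × 74 = 2146
y₂ = k / 141 = 2146 / 141
= 15.22

15.22


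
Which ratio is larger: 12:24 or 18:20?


12/24 = 0.5000
18/20 = 0.9000
0.5000 < 0.9000, so 12:24 is less
= 18:20

18:20


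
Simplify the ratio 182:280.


GCD(182, 280) = 14
182/14 : 280/14
= 13:20

13:20


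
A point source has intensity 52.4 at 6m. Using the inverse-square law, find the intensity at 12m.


I₁d₁² = I₂d₂²
I₂ = I₁ × (d₁/d₂)²
= 52.4 × (6/12)²
= 52.4 × 36/144
= 1886.4/144
= 13.1000

13.1000


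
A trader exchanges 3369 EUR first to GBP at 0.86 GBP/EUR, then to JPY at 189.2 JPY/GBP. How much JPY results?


Step 1: 3369 EUR × 0.86 = 2897.34 GBP
Step 2: 2897.34 GBP × 189.2 = 548176.73 JPY
Implied rate EUR→JPY = 0.86 × 189.2 = 162.7120
= 548176.73 JPY

548176.73 JPY


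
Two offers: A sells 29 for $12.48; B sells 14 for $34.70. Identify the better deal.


Deal A: $12.48/29 = $0.4303/unit
Deal B: $34.70/14 = $2.4786/unit
A is cheaper per unit
= Deal A

Deal A


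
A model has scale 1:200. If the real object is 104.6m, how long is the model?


Model size = real / scale
= 104.6 / 200
= 0.5230 m

0.5230 m


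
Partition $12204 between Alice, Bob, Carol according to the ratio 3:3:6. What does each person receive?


Total parts = 3 + 3 + 6 = 12
Alice: 12204 × 3/12 = 3051.00
Bob: 12204 × 3/12 = 3051.00
Carol: 12204 × 6/12 = 6102.00
= Alice: $3051.00, Bob: $3051.00, Carol: $6102.00

Alice: $3051.00, Bob: $3051.00, Carol: $6102.00


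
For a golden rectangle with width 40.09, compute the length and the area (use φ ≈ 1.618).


φ = (1 + √5) / 2 ≈ 1.618
Length = width × φ = 40.09 × 1.618 = 64.86562
≈ 64.87
Area = width × length = 40.09 × 64.86562 = 2600.4627058 ≈ 2600.46
= Length: 64.87, Area: 2600.46

Length: 64.87, Area: 2600.46


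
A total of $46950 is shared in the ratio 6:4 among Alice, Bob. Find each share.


Total parts = 6 + 4 = 10
Alice: 46950 × 6/10 = 28170.00
Bob: 46950 × 4/10 = 18780.00
= Alice: $28170.00, Bob: $18780.00

Alice: $28170.00, Bob: $18780.00


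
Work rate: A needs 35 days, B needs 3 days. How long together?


Rate of A = 1/35 per day
Rate of B = 1/3 per day
Combined rate = 1/35 + 1/3 = 38/105 ≈ 0.3619 per day
Days = 1 / combined rate = 105/38
≈ 2.76 days

2.76 days


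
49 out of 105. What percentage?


Percentage = (part / whole) × 100
= (49 / 105) × 100
≈ 46.67%

46.67%


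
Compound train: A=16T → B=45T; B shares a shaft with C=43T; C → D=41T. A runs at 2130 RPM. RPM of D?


Stage 1: RPM_B = RPM_A × t_A/t_B = 2130 × 16/45 = 34080/45 ≈ 757.33
B and C share a shaft → RPM_C = RPM_B
Stage 2: RPM_D = RPM_C × t_C/t_D = RPM_A × (t_A×t_C)/(t_B×t_D)
Overall ratio = (16×43)/(45×41) = 688/1845
RPM_D = 2130 × 688/1845 = 1465440/1845
≈ 794.28 RPM

794.28 RPM


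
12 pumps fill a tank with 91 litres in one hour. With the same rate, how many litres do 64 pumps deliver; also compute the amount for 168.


Direct proportion: y/x = constant
k = 91/12 ≈ 7.5833
y at x=64: k × 64 = 91 × 64 / 12 = 5824/12 ≈ 485.33
y at x=168: k × 168 = 91 × 168 / 12 = 15288/12 = 1274.00
= 485.33 and 1274.00

485.33 and 1274.00


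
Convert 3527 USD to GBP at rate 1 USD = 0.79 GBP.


Amount × rate = 3527 × 0.79
= 2786.33 GBP

2786.33 GBP


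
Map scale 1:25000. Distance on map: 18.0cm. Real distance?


Real distance = map distance × scale
= 18.0cm × 25000
= 450000 cm = 4500.0 m
= 4.500 km

4.500 km


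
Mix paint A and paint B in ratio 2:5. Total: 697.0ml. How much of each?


Total parts = 2 + 5 = 7
paint A: 697.0 × 2/7 = 199.1ml
paint B: 697.0 × 5/7 = 497.9ml
= 199.1ml and 497.9ml

199.1ml and 497.9ml


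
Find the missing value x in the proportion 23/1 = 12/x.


Cross multiply: 23 × x = 1 × 12
23x = 12
x = 12 / 23
= 0.52

0.52


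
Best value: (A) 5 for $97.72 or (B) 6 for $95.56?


Deal A: $97.72/5 = $19.5440/unit
Deal B: $95.56/6 = $15.9267/unit
B is cheaper per unit
= Deal B

Deal B


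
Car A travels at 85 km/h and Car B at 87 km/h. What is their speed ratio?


Ratio = 85:87
GCD = 1
Simplified = 85:87
Time ratio (same distance) = 87:85
Speed ratio = 85:87

85:87


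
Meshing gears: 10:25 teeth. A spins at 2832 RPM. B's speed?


Gear ratio = 10:25 = 2:5
RPM_B = RPM_A × (teeth_A / teeth_B)
= 2832 × (10/25)
= 1132.8 RPM

1132.8 RPM


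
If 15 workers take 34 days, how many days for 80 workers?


Inverse proportion: x × y = constant
k = 15 × 34 = 510
y₂ = k / 80 = 510 / 80
= 6.38

6.38


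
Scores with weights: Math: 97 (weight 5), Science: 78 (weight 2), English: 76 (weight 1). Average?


Numerator = 97×5 + 78×2 + 76×1
= 485 + 156 + 76
= 717
Total weight = 8
Weighted avg = 717/8
= 89.63

89.63


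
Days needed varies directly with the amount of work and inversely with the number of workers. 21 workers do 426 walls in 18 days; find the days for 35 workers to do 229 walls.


Days ∝ work / workers, so d₂ = d₁ × (m₁/m₂) × (w₂/w₁)
Workers factor (inverse): 21/35 = 0.6000
Work factor (direct): 229/426 ≈ 0.5376
d₂ = 18 × 21/35 × 229/426 = (18 × 21 × 229) / (35 × 426) = 86562/14910
≈ 5.81 days

5.81 days


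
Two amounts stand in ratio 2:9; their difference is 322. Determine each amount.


Let A = 2k, B = 9k.
9k - 2k = 322
7k = 322 → k = 322/7 = 46
A = 2×46 = 92, B = 9×46 = 414
= A = 92, B = 414

A = 92, B = 414


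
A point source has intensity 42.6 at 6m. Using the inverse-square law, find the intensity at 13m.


I₁d₁² = I₂d₂²
I₂ = I₁ × (d₁/d₂)²
= 42.6 × (6/13)²
= 42.6 × 36/169
= 1533.6/169
≈ 9.0746

9.0746


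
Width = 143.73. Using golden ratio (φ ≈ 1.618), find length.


φ = (1 + √5) / 2 ≈ 1.618
Length = width × φ = 143.73 × 1.618 = 232.55514
≈ 232.56

232.56


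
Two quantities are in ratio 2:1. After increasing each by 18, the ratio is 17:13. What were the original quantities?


Let A = 2k, B = 1k.
(2k + 18) / (1k + 18) = 17/13
Cross-multiply: 13(2k + 18) = 17(1k + 18)
26k + 234 = 17k + 306
26k - 17k = 306 - 234
9k = 72
k = 72/9 = 8
A = 2×8 = 16, B = 1×8 = 8
= A = 16, B = 8

A = 16, B = 8


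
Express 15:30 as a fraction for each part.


Total parts = 15 + 30 = 45
First part: 15/45 = 1/3
Second part: 30/45 = 2/3
= 1/3 and 2/3

1/3 and 2/3


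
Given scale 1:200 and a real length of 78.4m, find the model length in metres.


Model size = real / scale
= 78.4 / 200
= 0.3920 m

0.3920 m


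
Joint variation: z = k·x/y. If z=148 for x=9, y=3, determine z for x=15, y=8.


z = k·x/y
Solve for k using the known point: k = z·y/x = 148×3/9 = 444/9 ≈ 49.3333
Now evaluate at x=15, y=8:
z = k × 15 / 8 = (444 × 15) / (9 × 8) = 6660/72
= 92.5000

92.5000


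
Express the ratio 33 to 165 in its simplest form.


GCD(33, 165) = 33
33/33 : 165/33
= 1:5

1:5


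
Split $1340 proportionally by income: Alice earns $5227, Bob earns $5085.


Total income = 5227 + 5085 = $10312
Alice: $1340 × 5227/10312 = $679.23
Bob: $1340 × 5085/10312 = $660.77
= Alice: $679.23, Bob: $660.77

Alice: $679.23, Bob: $660.77


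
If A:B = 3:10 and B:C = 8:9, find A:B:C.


Match B: multiply A:B by 8 → 24:80
Multiply B:C by 10 → 80:90
Combined: 24:80:90
GCD = 2
= 12:40:45

12:40:45


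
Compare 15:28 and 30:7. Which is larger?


15/28 = 0.5357
30/7 = 4.2857
0.5357 < 4.2857, so 15:28 is less
= 30:7

30:7


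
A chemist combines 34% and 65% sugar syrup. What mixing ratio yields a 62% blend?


Let x parts of 34% mix with y parts of 65%.
34x + 65y = 62(x + y)
34x + 65y = 62x + 62y
x(34 - 62) = y(62 - 65)
x/y = (65 - 62)/(62 - 34) = 3/28
Simplify: 3:28
= 3:28

3:28


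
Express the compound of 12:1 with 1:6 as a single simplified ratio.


Compound ratio = (12×1) : (1×6)
= 12:6
GCD = 6
= 2:1

2:1


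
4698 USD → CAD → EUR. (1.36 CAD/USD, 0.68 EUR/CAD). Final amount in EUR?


Step 1: 4698 USD × 1.36 = 6389.28 CAD
Step 2: 6389.28 CAD × 0.68 = 4344.71 EUR
Implied rate USD→EUR = 1.36 × 0.68 = 0.9248
= 4344.71 EUR

4344.71 EUR


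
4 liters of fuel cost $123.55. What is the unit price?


Unit rate = total / quantity
= 123.55 / 4
= $30.89 per unit

$30.89 per unit


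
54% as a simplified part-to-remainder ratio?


54% means 54 parts out of 100; remainder = 46
Part : remainder = 54:46
GCD = 2
= 27:23

27:23


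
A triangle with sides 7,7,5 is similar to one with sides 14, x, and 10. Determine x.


Scale factor = 14/7 = 2
Missing side = 7 × 2
= 14.0

14.0


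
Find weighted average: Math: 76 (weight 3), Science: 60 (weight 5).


Numerator = 76×3 + 60×5
= 228 + 300
= 528
Total weight = 8
Weighted avg = 528/8
= 66.00

66.00


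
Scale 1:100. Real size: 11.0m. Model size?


Model size = real / scale
= 11.0 / 100
= 0.1100 m

0.1100 m


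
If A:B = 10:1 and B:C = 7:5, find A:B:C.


Match B: multiply A:B by 7 → 70:7
Multiply B:C by 1 → 7:5
Combined: 70:7:5
GCD = 1
= 70:7:5

70:7:5


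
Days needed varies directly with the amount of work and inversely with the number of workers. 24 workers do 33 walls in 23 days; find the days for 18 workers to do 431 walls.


Days ∝ work / workers, so d₂ = d₁ × (m₁/m₂) × (w₂/w₁)
Workers factor (inverse): 24/18 ≈ 1.3333
Work factor (direct): 431/33 ≈ 13.0606
d₂ = 23 × 24/18 × 431/33 = (23 × 24 × 431) / (18 × 33) = 237912/594
≈ 400.53 days

400.53 days


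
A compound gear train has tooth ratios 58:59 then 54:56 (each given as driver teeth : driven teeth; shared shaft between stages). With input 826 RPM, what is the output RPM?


Stage 1: RPM_B = RPM_A × t_A/t_B = 826 × 58/59 = 47908/59 = 812.00
B and C share a shaft → RPM_C = RPM_B
Stage 2: RPM_D = RPM_C × t_C/t_D = RPM_A × (t_A×t_C)/(t_B×t_D)
Overall ratio = (58×54)/(59×56) = 3132/3304
RPM_D = 826 × 3132/3304 = 2587032/3304
= 783.00 RPM

783.00 RPM


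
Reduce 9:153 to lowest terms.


GCD(9, 153) = 9
9/9 : 153/9
= 1:17

1:17


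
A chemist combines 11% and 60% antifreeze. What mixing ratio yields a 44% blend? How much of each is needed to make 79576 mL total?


Let x parts of 11% mix with y parts of 60%.
11x + 60y = 44(x + y)
11x + 60y = 44x + 44y
x(11 - 44) = y(44 - 60)
x/y = (60 - 44)/(44 - 11) = 16/33
Simplify: 16:33
Total parts = 49; one part = 79576/49 = 1624.00 mL
11% solution: 16×1624.00 = 25984.00 mL
60% solution: 33×1624.00 = 53592.00 mL
= ratio 16:33; 25984.00 mL and 53592.00 mL

ratio 16:33; 25984.00 mL and 53592.00 mL


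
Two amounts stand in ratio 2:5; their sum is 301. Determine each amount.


Let A = 2k, B = 5k.
2k + 5k = 301
7k = 301 → k = 301/7 = 43
A = 2×43 = 86, B = 5×43 = 215
= A = 86, B = 215

A = 86, B = 215


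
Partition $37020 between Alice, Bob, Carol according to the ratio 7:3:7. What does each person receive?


Total parts = 7 + 3 + 7 = 17
Alice: 37020 × 7/17 = 15243.53
Bob: 37020 × 3/17 = 6532.94
Carol: 37020 × 7/17 = 15243.53
= Alice: $15243.53, Bob: $6532.94, Carol: $15243.53

Alice: $15243.53, Bob: $6532.94, Carol: $15243.53


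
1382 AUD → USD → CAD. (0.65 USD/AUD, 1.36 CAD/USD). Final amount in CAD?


Step 1: 1382 AUD × 0.65 = 898.30 USD
Step 2: 898.30 USD × 1.36 = 1221.69 CAD
Implied rate AUD→CAD = 0.65 × 1.36 = 0.8840
= 1221.69 CAD

1221.69 CAD


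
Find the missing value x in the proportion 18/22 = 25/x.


Cross multiply: 18 × x = 22 × 25
18x = 550
x = 550 / 18
= 30.56

30.56


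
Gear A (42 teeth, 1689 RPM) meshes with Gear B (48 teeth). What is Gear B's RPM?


Gear ratio = 42:48 = 7:8
RPM_B = RPM_A × (teeth_A / teeth_B)
= 1689 × (42/48)
= 1477.9 RPM

1477.9 RPM


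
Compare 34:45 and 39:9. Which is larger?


34/45 = 0.7556
39/9 = 4.3333
0.7556 < 4.3333, so 34:45 is less
= 39:9

39:9


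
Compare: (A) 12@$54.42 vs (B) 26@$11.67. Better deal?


Deal A: $54.42/12 = $4.5350/unit
Deal B: $11.67/26 = $0.4488/unit
B is cheaper per unit
= Deal B

Deal B


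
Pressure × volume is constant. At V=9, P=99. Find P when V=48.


Inverse proportion: x × y = constant
k = 9 × 99 = 891
y₂ = k / 48 = 891 / 48
= 18.56

18.56


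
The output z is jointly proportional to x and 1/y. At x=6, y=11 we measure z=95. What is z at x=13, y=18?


z = k·x/y
Solve for k using the known point: k = z·y/x = 95×11/6 = 1045/6 ≈ 174.1667
Now evaluate at x=13, y=18:
z = k × 13 / 18 = (1045 × 13) / (6 × 18) = 13585/108
≈ 125.7870

125.7870


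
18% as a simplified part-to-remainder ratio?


18% means 18 parts out of 100; remainder = 82
Part : remainder = 18:82
GCD = 2
= 9:41

9:41


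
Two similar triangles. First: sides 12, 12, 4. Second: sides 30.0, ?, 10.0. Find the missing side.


Scale factor = 30.0/12 = 2.5
Missing side = 12 × 2.5
= 30.0

30.0


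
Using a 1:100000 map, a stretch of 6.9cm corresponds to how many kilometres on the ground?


Real distance = map distance × scale
= 6.9cm × 100000
= 690000 cm = 6900.0 m
= 6.900 km

6.900 km


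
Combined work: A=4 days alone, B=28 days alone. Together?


Rate of A = 1/4 per day
Rate of B = 1/28 per day
Combined rate = 1/4 + 1/28 = 32/112 ≈ 0.2857 per day
Days = 1 / combined rate = 112/32
= 3.50 days

3.50 days


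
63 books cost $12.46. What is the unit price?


Unit rate = total / quantity
= 12.46 / 63
= $0.20 per unit

$0.20 per unit


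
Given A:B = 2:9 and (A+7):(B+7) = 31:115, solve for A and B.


Let A = 2k, B = 9k.
(2k + 7) / (9k + 7) = 31/115
Cross-multiply: 115(2k + 7) = 31(9k + 7)
230k + 805 = 279k + 217
230k - 279k = 217 - 805
-49k = -588
k = -588/-49 = 12
A = 2×12 = 24, B = 9×12 = 108
= A = 24, B = 108

A = 24, B = 108


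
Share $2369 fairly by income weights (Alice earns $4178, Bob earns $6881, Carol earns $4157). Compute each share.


Total income = 4178 + 6881 + 4157 = $15216
Alice: $2369 × 4178/15216 = $650.48
Bob: $2369 × 6881/15216 = $1071.31
Carol: $2369 × 4157/15216 = $647.21
= Alice: $650.48, Bob: $1071.31, Carol: $647.21

Alice: $650.48, Bob: $1071.31, Carol: $647.21


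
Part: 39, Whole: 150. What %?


Percentage = (part / whole) × 100
= (39 / 150) × 100
= 26.00%

26.00%


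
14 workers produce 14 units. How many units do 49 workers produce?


Direct proportion: y/x = constant
k = 14/14 = 1.0000
y₂ = k × 49 = 14 × 49 / 14 = 686/14
= 49.00

49.00


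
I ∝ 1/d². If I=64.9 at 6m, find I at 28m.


I₁d₁² = I₂d₂²
I₂ = I₁ × (d₁/d₂)²
= 64.9 × (6/28)²
= 64.9 × 36/784
= 2336.4/784
≈ 2.9801

2.9801


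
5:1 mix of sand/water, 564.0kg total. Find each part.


Total parts = 5 + 1 = 6
sand: 564.0 × 5/6 = 470.0kg
water: 564.0 × 1/6 = 94.0kg
= 470.0kg and 94.0kg

470.0kg and 94.0kg


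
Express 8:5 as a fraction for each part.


Total parts = 8 + 5 = 13
First part: 8/13 = 8/13
Second part: 5/13 = 5/13
= 8/13 and 5/13

8/13 and 5/13


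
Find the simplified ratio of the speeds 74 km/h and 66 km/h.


Ratio = 74:66
GCD = 2
Simplified = 37:33
Time ratio (same distance) = 33:37
Speed ratio = 37:33

37:33


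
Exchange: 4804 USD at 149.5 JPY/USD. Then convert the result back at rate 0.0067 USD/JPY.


Amount × rate = 4804 × 149.5 = 718198.00 JPY
Round-trip: 718198.00 × 0.0067 = 4811.93 USD
= 718198.00 JPY, then 4811.93 USD

718198.00 JPY, then 4811.93 USD


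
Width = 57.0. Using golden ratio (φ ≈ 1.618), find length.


φ = (1 + √5) / 2 ≈ 1.618
Length = width × φ = 57.0 × 1.618 = 92.226
≈ 92.23

92.23


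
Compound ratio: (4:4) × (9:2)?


Compound ratio = (4×9) : (4×2)
= 36:8
GCD = 4
= 9:2

9:2


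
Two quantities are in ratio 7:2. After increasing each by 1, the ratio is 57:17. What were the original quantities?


Let A = 7k, B = 2k.
(7k + 1) / (2k + 1) = 57/17
Cross-multiply: 17(7k + 1) = 57(2k + 1)
119k + 17 = 114k + 57
119k - 114k = 57 - 17
5k = 40
k = 40/5 = 8
A = 7×8 = 56, B = 2×8 = 16
= A = 56, B = 16

A = 56, B = 16


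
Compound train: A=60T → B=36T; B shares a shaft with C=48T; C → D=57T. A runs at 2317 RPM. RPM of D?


Stage 1: RPM_B = RPM_A × t_A/t_B = 2317 × 60/36 = 139020/36 ≈ 3861.67
B and C share a shaft → RPM_C = RPM_B
Stage 2: RPM_D = RPM_C × t_C/t_D = RPM_A × (t_A×t_C)/(t_B×t_D)
Overall ratio = (60×48)/(36×57) = 2880/2052
RPM_D = 2317 × 2880/2052 = 6672960/2052
≈ 3251.93 RPM

3251.93 RPM


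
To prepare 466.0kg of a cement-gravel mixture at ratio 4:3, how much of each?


Total parts = 4 + 3 = 7
cement: 466.0 × 4/7 = 266.3kg
gravel: 466.0 × 3/7 = 199.7kg
= 266.3kg and 199.7kg

266.3kg and 199.7kg


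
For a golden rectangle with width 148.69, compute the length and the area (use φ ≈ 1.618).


φ = (1 + √5) / 2 ≈ 1.618
Length = width × φ = 148.69 × 1.618 = 240.58042
≈ 240.58
Area = width × length = 148.69 × 240.58042 = 35771.9026498 ≈ 35771.90
= Length: 240.58, Area: 35771.90

Length: 240.58, Area: 35771.90


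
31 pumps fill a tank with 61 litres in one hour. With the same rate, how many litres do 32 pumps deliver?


Direct proportion: y/x = constant
k = 61/31 ≈ 1.9677
y₂ = k × 32 = 61 × 32 / 31 = 1952/31
≈ 62.97

62.97


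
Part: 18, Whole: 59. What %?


Percentage = (part / whole) × 100
= (18 / 59) × 100
≈ 30.51%

30.51%


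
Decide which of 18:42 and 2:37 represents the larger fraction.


18/42 = 0.4286
2/37 = 0.0541
0.4286 > 0.0541, so 18:42 is greater
= 18:42

18:42


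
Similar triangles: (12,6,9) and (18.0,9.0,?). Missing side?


Scale factor = 18.0/12 = 1.5
Missing side = 9 × 1.5
= 13.5

13.5


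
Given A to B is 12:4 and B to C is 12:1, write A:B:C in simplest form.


Match B: multiply A:B by 12 → 144:48
Multiply B:C by 4 → 48:4
Combined: 144:48:4
GCD = 4
= 36:12:1

36:12:1


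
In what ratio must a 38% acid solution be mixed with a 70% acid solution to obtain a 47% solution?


Let x parts of 38% mix with y parts of 70%.
38x + 70y = 47(x + y)
38x + 70y = 47x + 47y
x(38 - 47) = y(47 - 70)
x/y = (70 - 47)/(47 - 38) = 23/9
Simplify: 23:9
= 23:9

23:9


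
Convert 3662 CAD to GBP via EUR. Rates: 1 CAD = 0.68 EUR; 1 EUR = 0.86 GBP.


Step 1: 3662 CAD × 0.68 = 2490.16 EUR
Step 2: 2490.16 EUR × 0.86 = 2141.54 GBP
Implied rate CAD→GBP = 0.68 × 0.86 = 0.5848
= 2141.54 GBP

2141.54 GBP


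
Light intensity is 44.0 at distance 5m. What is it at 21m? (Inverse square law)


I₁d₁² = I₂d₂²
I₂ = I₁ × (d₁/d₂)²
= 44.0 × (5/21)²
= 44.0 × 25/441
= 1100/441
≈ 2.4943

2.4943


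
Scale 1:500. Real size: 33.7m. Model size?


Model size = real / scale
= 33.7 / 500
= 0.0674 m

0.0674 m
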